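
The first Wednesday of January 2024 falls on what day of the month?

3

January 1, 2024 is a Monday, so the first Wednesday is the 3rd.
The first Wednesday is 3 + 0 = 3.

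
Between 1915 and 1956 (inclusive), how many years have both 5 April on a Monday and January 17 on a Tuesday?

Check each year's weekday for 5 April and January 17:
  1915: Mon/Sun  1916: Wed/Mon  1917: Thu/Wed  1918: Fri/Thu  1919: Sat/Fri  1920: Mon/Sat  1921: Tue/Mon  1922: Wed/Tue  1923: Thu/Wed  1924: Sat/Thu  1925: Sun/Sat  1926: Mon/Sun  1927: Tue/Mon  1928: Thu/Tue  …(14 more)…  1943: Mon/Sun  1944: Wed/Mon  1945: Thu/Wed  1946: Fri/Thu  1947: Sat/Fri  1948: Mon/Sat  1949: Tue/Mon  1950: Wed/Tue  1951: Thu/Wed  1952: Sat/Thu  1953: Sun/Sat  1954: Mon/Sun  1955: Tue/Mon  1956: Thu/Tue
Both conditions hold in: no year — 0.

0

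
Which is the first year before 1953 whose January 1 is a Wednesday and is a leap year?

1936

Jan 1 advances by 2 weekdays after a leap year and by 1 after a common year.
1953: Jan 1 is Thursday.
1952: Tuesday (leap)
1951: Monday
1950: Sunday
1949: Saturday
1948: Thursday (leap)
1947: Wednesday
1946: Tuesday
1945: Monday
1944: Saturday (leap)
1943: Friday
1942: Thursday
1941: Wednesday
1940: Monday (leap)
1939: Sunday
1938: Saturday
1937: Friday
1936: Wednesday (leap)
1936 begins on a Wednesday and is a leap year.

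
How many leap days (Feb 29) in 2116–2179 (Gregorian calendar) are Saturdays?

Leap years in 2116–2179: 16 of them.
Feb 29 weekday advances by 5 (mod 7) from one leap year to the next four years later (or differs when a century non-leap intervenes).
Leap-day weekdays: 2116:Sat✓ 2120:Thu 2124:Tue 2128:Sun 2132:Fri 2136:Wed 2140:Mon 2144:Sat✓ 2148:Thu 2152:Tue 2156:Sun 2160:Fri 2164:Wed 2168:Mon 2172:Sat✓ 2176:Thu
Saturday: 2116, 2144, 2172 → 3.

3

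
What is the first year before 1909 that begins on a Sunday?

Jan 1 advances by 2 weekdays after a leap year and by 1 after a common year.
1909: Jan 1 is Friday.
1908: Wednesday (leap)
1907: Tuesday
1906: Monday
1905: Sunday
1905 begins on a Sunday

1905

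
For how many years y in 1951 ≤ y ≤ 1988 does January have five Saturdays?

January has 31 days; it has five Saturdays when Saturday falls among the first (month-length − 28) days — i.e. when January 1 is one of Saturday/Friday/Thursday.
January 1 by year: 1951:Mon 1952:Tue 1953:Thu✓ 1954:Fri✓ 1955:Sat✓ 1956:Sun 1957:Tue 1958:Wed 1959:Thu✓ 1960:Fri✓ 1961:Sun 1962:Mon 1963:Tue 1964:Wed 1965:Fri✓ …(8 more)… 1974:Tue 1975:Wed 1976:Thu✓ 1977:Sat✓ 1978:Sun 1979:Mon 1980:Tue 1981:Thu✓ 1982:Fri✓ 1983:Sat✓ 1984:Sun 1985:Tue 1986:Wed 1987:Thu✓ 1988:Fri✓
Years with five Saturdays: 1953, 1954, 1955, 1959, 1960, 1965, 1966, 1970, 1971, 1972, 1976, 1977, 1981, 1982, 1983, 1987, 1988 → 17.

17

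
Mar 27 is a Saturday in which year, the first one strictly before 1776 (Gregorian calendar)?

1773

From one year to the next, a fixed date's weekday advances by 1, or by 2 when a Feb 29 lies between the two dates.
1776: March 27 is Wednesday.
1775: Monday (−2)
1774: Sunday (−1)
1773: Saturday (−1)
Mar 27 falls on a Saturday in 1773.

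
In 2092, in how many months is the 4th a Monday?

2

Check the 4th of each month of 2092: Jan 4: Fri, Feb 4: Mon, Mar 4: Tue, Apr 4: Fri, May 4: Sun, Jun 4: Wed, Jul 4: Fri, Aug 4: Mon, Sep 4: Thu, Oct 4: Sat, Nov 4: Tue, Dec 4: Thu.
Monday occurs in February, August — 2 months.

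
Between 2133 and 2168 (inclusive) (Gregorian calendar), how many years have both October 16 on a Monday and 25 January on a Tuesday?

Check each year's weekday for October 16 and 25 January:
  2133: Fri/Sun  2134: Sat/Mon  2135: Sun/Tue  2136: Tue/Wed  2137: Wed/Fri  2138: Thu/Sat  2139: Fri/Sun  2140: Sun/Mon  2141: Mon/Wed  2142: Tue/Thu  2143: Wed/Fri  2144: Fri/Sat  2145: Sat/Mon  2146: Sun/Tue  …(8 more)…  2155: Thu/Sat  2156: Sat/Sun  2157: Sun/Tue  2158: Mon/Wed  2159: Tue/Thu  2160: Thu/Fri  2161: Fri/Sun  2162: Sat/Mon  2163: Sun/Tue  2164: Tue/Wed  2165: Wed/Fri  2166: Thu/Sat  2167: Fri/Sun  2168: Sun/Mon
Both conditions hold in: 2152 — 1.

1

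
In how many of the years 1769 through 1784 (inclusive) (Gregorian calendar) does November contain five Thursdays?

5

November has 30 days; it has five Thursdays when Thursday falls among the first (month-length − 28) days — i.e. when November 1 is one of Thursday/Wednesday.
November 1 by year: 1769:Wed✓ 1770:Thu✓ 1771:Fri 1772:Sun 1773:Mon 1774:Tue 1775:Wed✓ 1776:Fri 1777:Sat 1778:Sun 1779:Mon 1780:Wed✓ 1781:Thu✓ 1782:Fri 1783:Sat 1784:Mon
Years with five Thursdays: 1769, 1770, 1775, 1780, 1781 → 5.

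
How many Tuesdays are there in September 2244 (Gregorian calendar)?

4

September 2244 has 30 days and begins on Sunday.
The first Tuesday is September 3.
Tuesdays fall on 3, 10, 17, 24 — that's 4.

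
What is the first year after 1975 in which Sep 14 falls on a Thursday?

1978

From one year to the next, a fixed date's weekday advances by 1, or by 2 when a Feb 29 lies between the two dates.
1975: September 14 is Sunday.
1976: Tuesday (+2)
1977: Wednesday (+1)
1978: Thursday (+1)
Sep 14 falls on a Thursday in 1978.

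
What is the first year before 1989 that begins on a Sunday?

Jan 1 advances by 2 weekdays after a leap year and by 1 after a common year.
1989: Jan 1 is Sunday.
1988: Friday (leap)
1987: Thursday
1986: Wednesday
1985: Tuesday
1984: Sunday (leap)
1984 begins on a Sunday

1984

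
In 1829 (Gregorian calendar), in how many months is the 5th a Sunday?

Check the 5th of each month of 1829: Jan 5: Mon, Feb 5: Thu, Mar 5: Thu, Apr 5: Sun, May 5: Tue, Jun 5: Fri, Jul 5: Sun, Aug 5: Wed, Sep 5: Sat, Oct 5: Mon, Nov 5: Thu, Dec 5: Sat.
Sunday occurs in April, July — 2 months.

2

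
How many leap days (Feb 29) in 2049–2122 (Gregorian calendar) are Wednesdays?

Leap years in 2049–2122: 17 of them.
Feb 29 weekday advances by 5 (mod 7) from one leap year to the next four years later (or differs when a century non-leap intervenes).
Leap-day weekdays: 2052:Thu 2056:Tue 2060:Sun 2064:Fri 2068:Wed✓ 2072:Mon 2076:Sat 2080:Thu 2084:Tue 2088:Sun 2092:Fri 2096:Wed✓ 2104:Fri 2108:Wed✓ 2112:Mon 2116:Sat 2120:Thu
Wednesday: 2068, 2096, 2108 → 3.

3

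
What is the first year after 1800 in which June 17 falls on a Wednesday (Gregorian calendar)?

1801

From one year to the next, a fixed date's weekday advances by 1, or by 2 when a Feb 29 lies between the two dates.
1800: June 17 is Tuesday.
1801: Wednesday (+1)
June 17 falls on a Wednesday in 1801.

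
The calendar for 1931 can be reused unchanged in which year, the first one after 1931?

1942

Two years share a calendar iff Jan 1 falls on the same weekday and both are leap or both are common. 1931: Jan 1 is Thursday, common year.
1932: Jan 1 Friday, leap
1933: Jan 1 Sunday, common
1934: Jan 1 Monday, common
1935: Jan 1 Tuesday, common
1936: Jan 1 Wednesday, leap
1937: Jan 1 Friday, common
1938: Jan 1 Saturday, common
1939: Jan 1 Sunday, common
1940: Jan 1 Monday, leap
1941: Jan 1 Wednesday, common
1942: Jan 1 Thursday, common
1942 matches on both conditions.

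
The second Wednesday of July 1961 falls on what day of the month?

12

July 1, 1961 is a Saturday, so the first Wednesday is the 5th.
The second Wednesday is 5 + 7 = 12.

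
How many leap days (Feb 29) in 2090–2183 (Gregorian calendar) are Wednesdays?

4

Leap years in 2090–2183: 22 of them.
Feb 29 weekday advances by 5 (mod 7) from one leap year to the next four years later (or differs when a century non-leap intervenes).
Leap-day weekdays: 2092:Fri 2096:Wed✓ 2104:Fri 2108:Wed✓ 2112:Mon 2116:Sat 2120:Thu 2124:Tue 2128:Sun 2132:Fri 2136:Wed✓ 2140:Mon 2144:Sat 2148:Thu 2152:Tue 2156:Sun 2160:Fri 2164:Wed✓ 2168:Mon 2172:Sat 2176:Thu 2180:Tue
Wednesday: 2096, 2108, 2136, 2164 → 4.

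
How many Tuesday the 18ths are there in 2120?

Check the 18th of each month of 2120: Jan 18: Thu, Feb 18: Sun, Mar 18: Mon, Apr 18: Thu, May 18: Sat, Jun 18: Tue, Jul 18: Thu, Aug 18: Sun, Sep 18: Wed, Oct 18: Fri, Nov 18: Mon, Dec 18: Wed.
Tuesday occurs in June — 1 month.

1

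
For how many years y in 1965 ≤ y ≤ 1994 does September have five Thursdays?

10

September has 30 days; it has five Thursdays when Thursday falls among the first (month-length − 28) days — i.e. when September 1 is one of Thursday/Wednesday.
September 1 by year: 1965:Wed✓ 1966:Thu✓ 1967:Fri 1968:Sun 1969:Mon 1970:Tue 1971:Wed✓ 1972:Fri 1973:Sat 1974:Sun 1975:Mon 1976:Wed✓ 1977:Thu✓ 1978:Fri 1979:Sat 1980:Mon 1981:Tue 1982:Wed✓ 1983:Thu✓ 1984:Sat 1985:Sun 1986:Mon 1987:Tue 1988:Thu✓ 1989:Fri 1990:Sat 1991:Sun 1992:Tue 1993:Wed✓ 1994:Thu✓
Years with five Thursdays: 1965, 1966, 1971, 1976, 1977, 1982, 1983, 1988, 1993, 1994 → 10.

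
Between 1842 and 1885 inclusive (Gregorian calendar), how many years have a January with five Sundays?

18

January has 31 days; it has five Sundays when Sunday falls among the first (month-length − 28) days — i.e. when January 1 is one of Sunday/Saturday/Friday.
January 1 by year: 1842:Sat✓ 1843:Sun✓ 1844:Mon 1845:Wed 1846:Thu 1847:Fri✓ 1848:Sat✓ 1849:Mon 1850:Tue 1851:Wed 1852:Thu 1853:Sat✓ 1854:Sun✓ 1855:Mon 1856:Tue …(14 more)… 1871:Sun✓ 1872:Mon 1873:Wed 1874:Thu 1875:Fri✓ 1876:Sat✓ 1877:Mon 1878:Tue 1879:Wed 1880:Thu 1881:Sat✓ 1882:Sun✓ 1883:Mon 1884:Tue 1885:Thu
Years with five Sundays: 1842, 1843, 1847, 1848, 1853, 1854, 1858, 1859, 1860, 1864, 1865, 1869, 1870, 1871, 1875, 1876, 1881, 1882 → 18.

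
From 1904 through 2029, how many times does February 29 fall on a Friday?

4

Leap years in 1904–2029: 32 of them.
Feb 29 weekday advances by 5 (mod 7) from one leap year to the next four years later (or differs when a century non-leap intervenes).
Leap-day weekdays: 1904:Mon 1908:Sat 1912:Thu 1916:Tue 1920:Sun 1924:Fri✓ 1928:Wed 1932:Mon 1936:Sat 1940:Thu 1944:Tue 1948:Sun 1952:Fri✓ …(6 more)… 1980:Fri✓ 1984:Wed 1988:Mon 1992:Sat 1996:Thu 2000:Tue 2004:Sun 2008:Fri✓ 2012:Wed 2016:Mon 2020:Sat 2024:Thu 2028:Tue
Friday: 1924, 1952, 1980, 2008 → 4.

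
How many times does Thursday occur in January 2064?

5

January 2064 has 31 days and begins on Tuesday.
The first Thursday is January 3.
Thursdays fall on 3, 10, 17, 24, 31 — that's 5.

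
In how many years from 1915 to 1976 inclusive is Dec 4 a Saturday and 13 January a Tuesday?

3

Check each year's weekday for Dec 4 and 13 January:
  1915: Sat/Wed  1916: Mon/Thu  1917: Tue/Sat  1918: Wed/Sun  1919: Thu/Mon  1920: Sat/Tue ✓  1921: Sun/Thu  1922: Mon/Fri  1923: Tue/Sat  1924: Thu/Sun  1925: Fri/Tue  1926: Sat/Wed  1927: Sun/Thu  1928: Tue/Fri  …(34 more)…  1963: Wed/Sun  1964: Fri/Mon  1965: Sat/Wed  1966: Sun/Thu  1967: Mon/Fri  1968: Wed/Sat  1969: Thu/Mon  1970: Fri/Tue  1971: Sat/Wed  1972: Mon/Thu  1973: Tue/Sat  1974: Wed/Sun  1975: Thu/Mon  1976: Sat/Tue ✓
Both conditions hold in: 1920, 1948, 1976 — 3.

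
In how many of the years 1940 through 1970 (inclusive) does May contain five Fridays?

May has 31 days; it has five Fridays when Friday falls among the first (month-length − 28) days — i.e. when May 1 is one of Friday/Thursday/Wednesday.
May 1 by year: 1940:Wed✓ 1941:Thu✓ 1942:Fri✓ 1943:Sat 1944:Mon 1945:Tue 1946:Wed✓ 1947:Thu✓ 1948:Sat 1949:Sun 1950:Mon 1951:Tue 1952:Thu✓ 1953:Fri✓ 1954:Sat 1955:Sun 1956:Tue 1957:Wed✓ 1958:Thu✓ 1959:Fri✓ 1960:Sun 1961:Mon 1962:Tue 1963:Wed✓ 1964:Fri✓ 1965:Sat 1966:Sun 1967:Mon 1968:Wed✓ 1969:Thu✓ 1970:Fri✓
Years with five Fridays: 1940, 1941, 1942, 1946, 1947, 1952, 1953, 1957, 1958, 1959, 1963, 1964, 1968, 1969, 1970 → 15.

15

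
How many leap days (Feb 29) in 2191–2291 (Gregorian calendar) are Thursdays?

Leap years in 2191–2291: 24 of them.
Feb 29 weekday advances by 5 (mod 7) from one leap year to the next four years later (or differs when a century non-leap intervenes).
Leap-day weekdays: 2192:Wed 2196:Mon 2204:Wed 2208:Mon 2212:Sat 2216:Thu✓ 2220:Tue 2224:Sun 2228:Fri 2232:Wed 2236:Mon 2240:Sat 2244:Thu✓ 2248:Tue 2252:Sun 2256:Fri 2260:Wed 2264:Mon 2268:Sat 2272:Thu✓ 2276:Tue 2280:Sun 2284:Fri 2288:Wed
Thursday: 2216, 2244, 2272 → 3.

3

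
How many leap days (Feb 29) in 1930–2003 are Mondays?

Leap years in 1930–2003: 18 of them.
Feb 29 weekday advances by 5 (mod 7) from one leap year to the next four years later (or differs when a century non-leap intervenes).
Leap-day weekdays: 1932:Mon✓ 1936:Sat 1940:Thu 1944:Tue 1948:Sun 1952:Fri 1956:Wed 1960:Mon✓ 1964:Sat 1968:Thu 1972:Tue 1976:Sun 1980:Fri 1984:Wed 1988:Mon✓ 1992:Sat 1996:Thu 2000:Tue
Monday: 1932, 1960, 1988 → 3.

3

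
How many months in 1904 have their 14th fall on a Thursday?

3

Check the 14th of each month of 1904: Jan 14: Thu, Feb 14: Sun, Mar 14: Mon, Apr 14: Thu, May 14: Sat, Jun 14: Tue, Jul 14: Thu, Aug 14: Sun, Sep 14: Wed, Oct 14: Fri, Nov 14: Mon, Dec 14: Wed.
Thursday occurs in January, April, July — 3 months.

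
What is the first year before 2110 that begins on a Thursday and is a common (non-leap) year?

2105

Jan 1 advances by 2 weekdays after a leap year and by 1 after a common year.
2110: Jan 1 is Wednesday.
2109: Tuesday
2108: Sunday (leap)
2107: Saturday
2106: Friday
2105: Thursday
2105 begins on a Thursday and is a common year.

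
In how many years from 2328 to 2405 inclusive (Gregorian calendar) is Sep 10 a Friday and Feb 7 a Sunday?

Check each year's weekday for Sep 10 and Feb 7:
  2328: Mon/Tue  2329: Tue/Thu  2330: Wed/Fri  2331: Thu/Sat  2332: Sat/Sun  2333: Sun/Tue  2334: Mon/Wed  2335: Tue/Thu  2336: Thu/Fri  2337: Fri/Sun ✓  2338: Sat/Mon  2339: Sun/Tue  2340: Tue/Wed  2341: Wed/Fri  …(50 more)…  2392: Thu/Fri  2393: Fri/Sun ✓  2394: Sat/Mon  2395: Sun/Tue  2396: Tue/Wed  2397: Wed/Fri  2398: Thu/Sat  2399: Fri/Sun ✓  2400: Sun/Mon  2401: Mon/Wed  2402: Tue/Thu  2403: Wed/Fri  2404: Fri/Sat  2405: Sat/Mon
Both conditions hold in: 2337, 2343, 2354, 2365, 2371, 2382, 2393, 2399 — 8.

8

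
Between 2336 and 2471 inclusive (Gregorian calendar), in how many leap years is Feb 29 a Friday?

Leap years in 2336–2471: 34 of them.
Feb 29 weekday advances by 5 (mod 7) from one leap year to the next four years later (or differs when a century non-leap intervenes).
Leap-day weekdays: 2336:Sat 2340:Thu 2344:Tue 2348:Sun 2352:Fri✓ 2356:Wed 2360:Mon 2364:Sat 2368:Thu 2372:Tue 2376:Sun 2380:Fri✓ 2384:Wed …(8 more)… 2420:Sat 2424:Thu 2428:Tue 2432:Sun 2436:Fri✓ 2440:Wed 2444:Mon 2448:Sat 2452:Thu 2456:Tue 2460:Sun 2464:Fri✓ 2468:Wed
Friday: 2352, 2380, 2408, 2436, 2464 → 5.

5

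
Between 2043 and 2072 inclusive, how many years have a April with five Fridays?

April has 30 days; it has five Fridays when Friday falls among the first (month-length − 28) days — i.e. when April 1 is one of Friday/Thursday.
April 1 by year: 2043:Wed 2044:Fri✓ 2045:Sat 2046:Sun 2047:Mon 2048:Wed 2049:Thu✓ 2050:Fri✓ 2051:Sat 2052:Mon 2053:Tue 2054:Wed 2055:Thu✓ 2056:Sat 2057:Sun 2058:Mon 2059:Tue 2060:Thu✓ 2061:Fri✓ 2062:Sat 2063:Sun 2064:Tue 2065:Wed 2066:Thu✓ 2067:Fri✓ 2068:Sun 2069:Mon 2070:Tue 2071:Wed 2072:Fri✓
Years with five Fridays: 2044, 2049, 2050, 2055, 2060, 2061, 2066, 2067, 2072 → 9.

9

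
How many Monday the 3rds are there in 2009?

1

Check the 3rd of each month of 2009: Jan 3: Sat, Feb 3: Tue, Mar 3: Tue, Apr 3: Fri, May 3: Sun, Jun 3: Wed, Jul 3: Fri, Aug 3: Mon, Sep 3: Thu, Oct 3: Sat, Nov 3: Tue, Dec 3: Thu.
Monday occurs in August — 1 month.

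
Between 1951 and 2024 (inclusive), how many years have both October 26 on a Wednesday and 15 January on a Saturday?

Check each year's weekday for October 26 and 15 January:
  1951: Fri/Mon  1952: Sun/Tue  1953: Mon/Thu  1954: Tue/Fri  1955: Wed/Sat ✓  1956: Fri/Sun  1957: Sat/Tue  1958: Sun/Wed  1959: Mon/Thu  1960: Wed/Fri  1961: Thu/Sun  1962: Fri/Mon  1963: Sat/Tue  1964: Mon/Wed  …(46 more)…  2011: Wed/Sat ✓  2012: Fri/Sun  2013: Sat/Tue  2014: Sun/Wed  2015: Mon/Thu  2016: Wed/Fri  2017: Thu/Sun  2018: Fri/Mon  2019: Sat/Tue  2020: Mon/Wed  2021: Tue/Fri  2022: Wed/Sat ✓  2023: Thu/Sun  2024: Sat/Mon
Both conditions hold in: 1955, 1966, 1977, 1983, 1994, 2005, 2011, 2022 — 8.

8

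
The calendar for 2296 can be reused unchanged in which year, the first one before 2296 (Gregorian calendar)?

2268

Two years share a calendar iff Jan 1 falls on the same weekday and both are leap or both are common. 2296: Jan 1 is Wednesday, leap year.
2295: Jan 1 Tuesday, common
2294: Jan 1 Monday, common
2293: Jan 1 Sunday, common
2292: Jan 1 Friday, leap
2291: Jan 1 Thursday, common
2290: Jan 1 Wednesday, common
2289: Jan 1 Tuesday, common
2288: Jan 1 Sunday, leap
2287: Jan 1 Saturday, common
2286: Jan 1 Friday, common
2285: Jan 1 Thursday, common
2284: Jan 1 Tuesday, leap
2283: Jan 1 Monday, common
2282: Jan 1 Sunday, common
2281: Jan 1 Saturday, common
2280: Jan 1 Thursday, leap
2279: Jan 1 Wednesday, common
2278: Jan 1 Tuesday, common
2277: Jan 1 Monday, common
2276: Jan 1 Saturday, leap
2275: Jan 1 Friday, common
2274: Jan 1 Thursday, common
2273: Jan 1 Wednesday, common
2272: Jan 1 Monday, leap
2271: Jan 1 Sunday, common
2270: Jan 1 Saturday, common
2269: Jan 1 Friday, common
2268: Jan 1 Wednesday, leap
2268 matches on both conditions.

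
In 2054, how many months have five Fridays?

4

A month of length L has five Fridays iff its first Friday is on day ≤ L−28 (so day 1–3 in a 31-day month, 1–2 in a 30-day month, day 1 in a leap February).
Checking each month of 2054: Jan starts Thu (31d) ✓; Feb starts Sun (28d); Mar starts Sun (31d); Apr starts Wed (30d); May starts Fri (31d) ✓; Jun starts Mon (30d); Jul starts Wed (31d) ✓; Aug starts Sat (31d); Sep starts Tue (30d); Oct starts Thu (31d) ✓; Nov starts Sun (30d); Dec starts Tue (31d).
Five-Friday months: January, May, July, October → 4.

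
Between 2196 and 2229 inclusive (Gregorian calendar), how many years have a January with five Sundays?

January has 31 days; it has five Sundays when Sunday falls among the first (month-length − 28) days — i.e. when January 1 is one of Sunday/Saturday/Friday.
January 1 by year: 2196:Fri✓ 2197:Sun✓ 2198:Mon 2199:Tue 2200:Wed 2201:Thu 2202:Fri✓ 2203:Sat✓ 2204:Sun✓ 2205:Tue 2206:Wed 2207:Thu 2208:Fri✓ 2209:Sun✓ 2210:Mon …(4 more)… 2215:Sun✓ 2216:Mon 2217:Wed 2218:Thu 2219:Fri✓ 2220:Sat✓ 2221:Mon 2222:Tue 2223:Wed 2224:Thu 2225:Sat✓ 2226:Sun✓ 2227:Mon 2228:Tue 2229:Thu
Years with five Sundays: 2196, 2197, 2202, 2203, 2204, 2208, 2209, 2213, 2214, 2215, 2219, 2220, 2225, 2226 → 14.

14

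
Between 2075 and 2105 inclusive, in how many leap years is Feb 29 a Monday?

Leap years in 2075–2105: 7 of them.
Feb 29 weekday advances by 5 (mod 7) from one leap year to the next four years later (or differs when a century non-leap intervenes).
Leap-day weekdays: 2076:Sat 2080:Thu 2084:Tue 2088:Sun 2092:Fri 2096:Wed 2104:Fri
Monday: none → 0.

0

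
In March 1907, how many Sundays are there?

5

March 1907 has 31 days and begins on Friday.
The first Sunday is March 3.
Sundays fall on 3, 10, 17, 24, 31 — that's 5.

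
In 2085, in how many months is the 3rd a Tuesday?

Check the 3rd of each month of 2085: Jan 3: Wed, Feb 3: Sat, Mar 3: Sat, Apr 3: Tue, May 3: Thu, Jun 3: Sun, Jul 3: Tue, Aug 3: Fri, Sep 3: Mon, Oct 3: Wed, Nov 3: Sat, Dec 3: Mon.
Tuesday occurs in April, July — 2 months.

2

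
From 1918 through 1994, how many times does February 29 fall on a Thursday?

Leap years in 1918–1994: 19 of them.
Feb 29 weekday advances by 5 (mod 7) from one leap year to the next four years later (or differs when a century non-leap intervenes).
Leap-day weekdays: 1920:Sun 1924:Fri 1928:Wed 1932:Mon 1936:Sat 1940:Thu✓ 1944:Tue 1948:Sun 1952:Fri 1956:Wed 1960:Mon 1964:Sat 1968:Thu✓ 1972:Tue 1976:Sun 1980:Fri 1984:Wed 1988:Mon 1992:Sat
Thursday: 1940, 1968 → 2.

2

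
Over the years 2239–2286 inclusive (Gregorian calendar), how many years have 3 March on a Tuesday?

Track 3 March's weekday year by year (advancing +1, or +2 across a Feb 29):
  2239: Sun  2240: Tue (+2) ✓  2241: Wed (+1)  2242: Thu (+1)  2243: Fri (+1)
  2244: Sun (+2)  2245: Mon (+1)  2246: Tue (+1) ✓  2247: Wed (+1)  2248: Fri (+2)
  2249: Sat (+1)  2250: Sun (+1)  2251: Mon (+1)  2252: Wed (+2)  … (20 more years) …
  2273: Mon (+1)  2274: Tue (+1) ✓  2275: Wed (+1)  2276: Fri (+2)  2277: Sat (+1)
  2278: Sun (+1)  2279: Mon (+1)  2280: Wed (+2)  2281: Thu (+1)  2282: Fri (+1)
  2283: Sat (+1)  2284: Mon (+2)  2285: Tue (+1) ✓  2286: Wed (+1)
Tuesday years: 2240, 2246, 2257, 2263, 2268, 2274, 2285 — 7 in total.

7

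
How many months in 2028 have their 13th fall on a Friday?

Check the 13th of each month of 2028: Jan 13: Thu, Feb 13: Sun, Mar 13: Mon, Apr 13: Thu, May 13: Sat, Jun 13: Tue, Jul 13: Thu, Aug 13: Sun, Sep 13: Wed, Oct 13: Fri, Nov 13: Mon, Dec 13: Wed.
Friday occurs in October — 1 month.

1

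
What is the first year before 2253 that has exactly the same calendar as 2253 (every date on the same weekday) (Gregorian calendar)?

2242

Two years share a calendar iff Jan 1 falls on the same weekday and both are leap or both are common. 2253: Jan 1 is Saturday, common year.
2252: Jan 1 Thursday, leap
2251: Jan 1 Wednesday, common
2250: Jan 1 Tuesday, common
2249: Jan 1 Monday, common
2248: Jan 1 Saturday, leap
2247: Jan 1 Friday, common
2246: Jan 1 Thursday, common
2245: Jan 1 Wednesday, common
2244: Jan 1 Monday, leap
2243: Jan 1 Sunday, common
2242: Jan 1 Saturday, common
2242 matches on both conditions.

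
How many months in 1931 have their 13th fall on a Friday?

3

Check the 13th of each month of 1931: Jan 13: Tue, Feb 13: Fri, Mar 13: Fri, Apr 13: Mon, May 13: Wed, Jun 13: Sat, Jul 13: Mon, Aug 13: Thu, Sep 13: Sun, Oct 13: Tue, Nov 13: Fri, Dec 13: Sun.
Friday occurs in February, March, November — 3 months.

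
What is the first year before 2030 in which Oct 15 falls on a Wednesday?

2025

From one year to the next, a fixed date's weekday advances by 1, or by 2 when a Feb 29 lies between the two dates.
2030: October 15 is Tuesday.
2029: Monday (−1)
2028: Sunday (−1)
2027: Friday (−2)
2026: Thursday (−1)
2025: Wednesday (−1)
Oct 15 falls on a Wednesday in 2025.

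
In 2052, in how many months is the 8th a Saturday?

Check the 8th of each month of 2052: Jan 8: Mon, Feb 8: Thu, Mar 8: Fri, Apr 8: Mon, May 8: Wed, Jun 8: Sat, Jul 8: Mon, Aug 8: Thu, Sep 8: Sun, Oct 8: Tue, Nov 8: Fri, Dec 8: Sun.
Saturday occurs in June — 1 month.

1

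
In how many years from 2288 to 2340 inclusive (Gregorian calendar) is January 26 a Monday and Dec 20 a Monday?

Check each year's weekday for January 26 and Dec 20:
  2288: Thu/Thu  2289: Sat/Fri  2290: Sun/Sat  2291: Mon/Sun  2292: Tue/Tue  2293: Thu/Wed  2294: Fri/Thu  2295: Sat/Fri  2296: Sun/Sun  2297: Tue/Mon  2298: Wed/Tue  2299: Thu/Wed  2300: Fri/Thu  2301: Sat/Fri  …(25 more)…  2327: Wed/Tue  2328: Thu/Thu  2329: Sat/Fri  2330: Sun/Sat  2331: Mon/Sun  2332: Tue/Tue  2333: Thu/Wed  2334: Fri/Thu  2335: Sat/Fri  2336: Sun/Sun  2337: Tue/Mon  2338: Wed/Tue  2339: Thu/Wed  2340: Fri/Fri
Both conditions hold in: 2320 — 1.

1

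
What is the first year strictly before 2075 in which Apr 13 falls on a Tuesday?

2066

From one year to the next, a fixed date's weekday advances by 1, or by 2 when a Feb 29 lies between the two dates.
2075: April 13 is Saturday.
2074: Friday (−1)
2073: Thursday (−1)
2072: Wednesday (−1)
2071: Monday (−2)
2070: Sunday (−1)
2069: Saturday (−1)
2068: Friday (−1)
2067: Wednesday (−2)
2066: Tuesday (−1)
Apr 13 falls on a Tuesday in 2066.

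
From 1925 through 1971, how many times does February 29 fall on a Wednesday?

2

Leap years in 1925–1971: 11 of them.
Feb 29 weekday advances by 5 (mod 7) from one leap year to the next four years later (or differs when a century non-leap intervenes).
Leap-day weekdays: 1928:Wed✓ 1932:Mon 1936:Sat 1940:Thu 1944:Tue 1948:Sun 1952:Fri 1956:Wed✓ 1960:Mon 1964:Sat 1968:Thu
Wednesday: 1928, 1956 → 2.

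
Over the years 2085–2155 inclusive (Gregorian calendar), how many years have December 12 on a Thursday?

10

Track December 12's weekday year by year (advancing +1, or +2 across a Feb 29):
  2085: Wed  2086: Thu (+1) ✓  2087: Fri (+1)  2088: Sun (+2)  2089: Mon (+1)
  2090: Tue (+1)  2091: Wed (+1)  2092: Fri (+2)  2093: Sat (+1)  2094: Sun (+1)
  2095: Mon (+1)  2096: Wed (+2)  2097: Thu (+1) ✓  2098: Fri (+1)  … (43 more years) …
  2142: Wed (+1)  2143: Thu (+1) ✓  2144: Sat (+2)  2145: Sun (+1)  2146: Mon (+1)
  2147: Tue (+1)  2148: Thu (+2) ✓  2149: Fri (+1)  2150: Sat (+1)  2151: Sun (+1)
  2152: Tue (+2)  2153: Wed (+1)  2154: Thu (+1) ✓  2155: Fri (+1)
Thursday years: 2086, 2097, 2109, 2115, 2120, 2126, 2137, 2143, 2148, 2154 — 10 in total.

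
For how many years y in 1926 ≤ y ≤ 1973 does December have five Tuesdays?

20

December has 31 days; it has five Tuesdays when Tuesday falls among the first (month-length − 28) days — i.e. when December 1 is one of Tuesday/Monday/Sunday.
December 1 by year: 1926:Wed 1927:Thu 1928:Sat 1929:Sun✓ 1930:Mon✓ 1931:Tue✓ 1932:Thu 1933:Fri 1934:Sat 1935:Sun✓ 1936:Tue✓ 1937:Wed 1938:Thu 1939:Fri 1940:Sun✓ …(18 more)… 1959:Tue✓ 1960:Thu 1961:Fri 1962:Sat 1963:Sun✓ 1964:Tue✓ 1965:Wed 1966:Thu 1967:Fri 1968:Sun✓ 1969:Mon✓ 1970:Tue✓ 1971:Wed 1972:Fri 1973:Sat
Years with five Tuesdays: 1929, 1930, 1931, 1935, 1936, 1940, 1941, 1942, 1946, 1947, 1952, 1953, 1957, 1958, 1959, 1963, 1964, 1968, 1969, 1970 → 20.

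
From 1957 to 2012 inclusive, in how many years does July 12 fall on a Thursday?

Track July 12's weekday year by year (advancing +1, or +2 across a Feb 29):
  1957: Fri  1958: Sat (+1)  1959: Sun (+1)  1960: Tue (+2)  1961: Wed (+1)
  1962: Thu (+1) ✓  1963: Fri (+1)  1964: Sun (+2)  1965: Mon (+1)  1966: Tue (+1)
  1967: Wed (+1)  1968: Fri (+2)  1969: Sat (+1)  1970: Sun (+1)  … (28 more years) …
  1999: Mon (+1)  2000: Wed (+2)  2001: Thu (+1) ✓  2002: Fri (+1)  2003: Sat (+1)
  2004: Mon (+2)  2005: Tue (+1)  2006: Wed (+1)  2007: Thu (+1) ✓  2008: Sat (+2)
  2009: Sun (+1)  2010: Mon (+1)  2011: Tue (+1)  2012: Thu (+2) ✓
Thursday years: 1962, 1973, 1979, 1984, 1990, 2001, 2007, 2012 — 8 in total.

8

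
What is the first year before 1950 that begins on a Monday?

1945

Jan 1 advances by 2 weekdays after a leap year and by 1 after a common year.
1950: Jan 1 is Sunday.
1949: Saturday
1948: Thursday (leap)
1947: Wednesday
1946: Tuesday
1945: Monday
1945 begins on a Monday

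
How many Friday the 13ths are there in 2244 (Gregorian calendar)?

Check the 13th of each month of 2244: Jan 13: Sat, Feb 13: Tue, Mar 13: Wed, Apr 13: Sat, May 13: Mon, Jun 13: Thu, Jul 13: Sat, Aug 13: Tue, Sep 13: Fri, Oct 13: Sun, Nov 13: Wed, Dec 13: Fri.
Friday occurs in September, December — 2 months.

2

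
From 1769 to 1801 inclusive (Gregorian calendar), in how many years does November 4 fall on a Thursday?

Track November 4's weekday year by year (advancing +1, or +2 across a Feb 29):
  1769: Sat  1770: Sun (+1)  1771: Mon (+1)  1772: Wed (+2)  1773: Thu (+1) ✓
  1774: Fri (+1)  1775: Sat (+1)  1776: Mon (+2)  1777: Tue (+1)  1778: Wed (+1)
  1779: Thu (+1) ✓  1780: Sat (+2)  1781: Sun (+1)  1782: Mon (+1)  … (5 more years) …
  1788: Tue (+2)  1789: Wed (+1)  1790: Thu (+1) ✓  1791: Fri (+1)  1792: Sun (+2)
  1793: Mon (+1)  1794: Tue (+1)  1795: Wed (+1)  1796: Fri (+2)  1797: Sat (+1)
  1798: Sun (+1)  1799: Mon (+1)  1800: Tue (+1)  1801: Wed (+1)
Thursday years: 1773, 1779, 1784, 1790 — 4 in total.

4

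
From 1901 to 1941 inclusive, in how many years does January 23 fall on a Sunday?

5

Track January 23's weekday year by year (advancing +1, or +2 across a Feb 29):
  1901: Wed  1902: Thu (+1)  1903: Fri (+1)  1904: Sat (+1)  1905: Mon (+2)
  1906: Tue (+1)  1907: Wed (+1)  1908: Thu (+1)  1909: Sat (+2)  1910: Sun (+1) ✓
  1911: Mon (+1)  1912: Tue (+1)  1913: Thu (+2)  1914: Fri (+1)  … (13 more years) …
  1928: Mon (+1)  1929: Wed (+2)  1930: Thu (+1)  1931: Fri (+1)  1932: Sat (+1)
  1933: Mon (+2)  1934: Tue (+1)  1935: Wed (+1)  1936: Thu (+1)  1937: Sat (+2)
  1938: Sun (+1) ✓  1939: Mon (+1)  1940: Tue (+1)  1941: Thu (+2)
Sunday years: 1910, 1916, 1921, 1927, 1938 — 5 in total.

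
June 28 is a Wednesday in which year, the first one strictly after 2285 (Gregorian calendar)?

2293

From one year to the next, a fixed date's weekday advances by 1, or by 2 when a Feb 29 lies between the two dates.
2285: June 28 is Sunday.
2286: Monday (+1)
2287: Tuesday (+1)
2288: Thursday (+2)
2289: Friday (+1)
2290: Saturday (+1)
2291: Sunday (+1)
2292: Tuesday (+2)
2293: Wednesday (+1)
June 28 falls on a Wednesday in 2293.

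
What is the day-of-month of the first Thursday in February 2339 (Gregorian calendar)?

2

February 1, 2339 is a Wednesday, so the first Thursday is the 2nd.
The first Thursday is 2 + 0 = 2.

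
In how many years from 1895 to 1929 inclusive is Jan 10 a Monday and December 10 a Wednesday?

Check each year's weekday for Jan 10 and December 10:
  1895: Thu/Tue  1896: Fri/Thu  1897: Sun/Fri  1898: Mon/Sat  1899: Tue/Sun  1900: Wed/Mon  1901: Thu/Tue  1902: Fri/Wed  1903: Sat/Thu  1904: Sun/Sat  1905: Tue/Sun  1906: Wed/Mon  1907: Thu/Tue  1908: Fri/Thu  …(7 more)…  1916: Mon/Sun  1917: Wed/Mon  1918: Thu/Tue  1919: Fri/Wed  1920: Sat/Fri  1921: Mon/Sat  1922: Tue/Sun  1923: Wed/Mon  1924: Thu/Wed  1925: Sat/Thu  1926: Sun/Fri  1927: Mon/Sat  1928: Tue/Mon  1929: Thu/Tue
Both conditions hold in: no year — 0.

0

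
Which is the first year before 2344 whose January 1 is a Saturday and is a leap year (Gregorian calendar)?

Jan 1 advances by 2 weekdays after a leap year and by 1 after a common year.
2344: Jan 1 is Saturday (leap).
2343: Friday
2342: Thursday
2341: Wednesday
2340: Monday (leap)
2339: Sunday
2338: Saturday
2337: Friday
2336: Wednesday (leap)
2335: Tuesday
2334: Monday
2333: Sunday
2332: Friday (leap)
2331: Thursday
2330: Wednesday
2329: Tuesday
2328: Sunday (leap)
2327: Saturday
2326: Friday
2325: Thursday
2324: Tuesday (leap)
2323: Monday
2322: Sunday
2321: Saturday
2320: Thursday (leap)
2319: Wednesday
2318: Tuesday
2317: Monday
2316: Saturday (leap)
2316 begins on a Saturday and is a leap year.

2316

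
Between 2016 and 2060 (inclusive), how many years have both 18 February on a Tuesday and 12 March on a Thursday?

2

Check each year's weekday for 18 February and 12 March:
  2016: Thu/Sat  2017: Sat/Sun  2018: Sun/Mon  2019: Mon/Tue  2020: Tue/Thu ✓  2021: Thu/Fri  2022: Fri/Sat  2023: Sat/Sun  2024: Sun/Tue  2025: Tue/Wed  2026: Wed/Thu  2027: Thu/Fri  2028: Fri/Sun  2029: Sun/Mon  …(17 more)…  2047: Mon/Tue  2048: Tue/Thu ✓  2049: Thu/Fri  2050: Fri/Sat  2051: Sat/Sun  2052: Sun/Tue  2053: Tue/Wed  2054: Wed/Thu  2055: Thu/Fri  2056: Fri/Sun  2057: Sun/Mon  2058: Mon/Tue  2059: Tue/Wed  2060: Wed/Fri
Both conditions hold in: 2020, 2048 — 2.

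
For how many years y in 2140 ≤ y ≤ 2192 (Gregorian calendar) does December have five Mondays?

December has 31 days; it has five Mondays when Monday falls among the first (month-length − 28) days — i.e. when December 1 is one of Monday/Sunday/Saturday.
December 1 by year: 2140:Thu 2141:Fri 2142:Sat✓ 2143:Sun✓ 2144:Tue 2145:Wed 2146:Thu 2147:Fri 2148:Sun✓ 2149:Mon✓ 2150:Tue 2151:Wed 2152:Fri 2153:Sat✓ 2154:Sun✓ …(23 more)… 2178:Tue 2179:Wed 2180:Fri 2181:Sat✓ 2182:Sun✓ 2183:Mon✓ 2184:Wed 2185:Thu 2186:Fri 2187:Sat✓ 2188:Mon✓ 2189:Tue 2190:Wed 2191:Thu 2192:Sat✓
Years with five Mondays: 2142, 2143, 2148, 2149, 2153, 2154, 2155, 2159, 2160, 2164, 2165, 2166, 2170, 2171, 2176, 2177, 2181, 2182, 2183, 2187, 2188, 2192 → 22.

22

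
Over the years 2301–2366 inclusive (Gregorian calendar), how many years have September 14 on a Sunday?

Track September 14's weekday year by year (advancing +1, or +2 across a Feb 29):
  2301: Sat  2302: Sun (+1) ✓  2303: Mon (+1)  2304: Wed (+2)  2305: Thu (+1)
  2306: Fri (+1)  2307: Sat (+1)  2308: Mon (+2)  2309: Tue (+1)  2310: Wed (+1)
  2311: Thu (+1)  2312: Sat (+2)  2313: Sun (+1) ✓  2314: Mon (+1)  … (38 more years) …
  2353: Mon (+1)  2354: Tue (+1)  2355: Wed (+1)  2356: Fri (+2)  2357: Sat (+1)
  2358: Sun (+1) ✓  2359: Mon (+1)  2360: Wed (+2)  2361: Thu (+1)  2362: Fri (+1)
  2363: Sat (+1)  2364: Mon (+2)  2365: Tue (+1)  2366: Wed (+1)
Sunday years: 2302, 2313, 2319, 2324, 2330, 2341, 2347, 2352, 2358 — 9 in total.

9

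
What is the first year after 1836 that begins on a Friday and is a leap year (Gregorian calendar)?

Jan 1 advances by 2 weekdays after a leap year and by 1 after a common year.
1836: Jan 1 is Friday (leap).
1837: Sunday
1838: Monday
1839: Tuesday
1840: Wednesday (leap)
1841: Friday
1842: Saturday
1843: Sunday
1844: Monday (leap)
1845: Wednesday
1846: Thursday
1847: Friday
1848: Saturday (leap)
1849: Monday
1850: Tuesday
1851: Wednesday
1852: Thursday (leap)
1853: Saturday
1854: Sunday
1855: Monday
1856: Tuesday (leap)
1857: Thursday
1858: Friday
1859: Saturday
1860: Sunday (leap)
1861: Tuesday
1862: Wednesday
1863: Thursday
1864: Friday (leap)
1864 begins on a Friday and is a leap year.

1864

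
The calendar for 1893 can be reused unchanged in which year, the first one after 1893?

Two years share a calendar iff Jan 1 falls on the same weekday and both are leap or both are common. 1893: Jan 1 is Sunday, common year.
1894: Jan 1 Monday, common
1895: Jan 1 Tuesday, common
1896: Jan 1 Wednesday, leap
1897: Jan 1 Friday, common
1898: Jan 1 Saturday, common
1899: Jan 1 Sunday, common
1899 matches on both conditions.

1899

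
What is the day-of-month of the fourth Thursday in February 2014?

February 1, 2014 is a Saturday, so the first Thursday is the 6th.
The fourth Thursday is 6 + 21 = 27.

27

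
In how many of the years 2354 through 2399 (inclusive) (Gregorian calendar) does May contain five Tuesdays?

May has 31 days; it has five Tuesdays when Tuesday falls among the first (month-length − 28) days — i.e. when May 1 is one of Tuesday/Monday/Sunday.
May 1 by year: 2354:Sat 2355:Sun✓ 2356:Tue✓ 2357:Wed 2358:Thu 2359:Fri 2360:Sun✓ 2361:Mon✓ 2362:Tue✓ 2363:Wed 2364:Fri 2365:Sat 2366:Sun✓ 2367:Mon✓ 2368:Wed …(16 more)… 2385:Wed 2386:Thu 2387:Fri 2388:Sun✓ 2389:Mon✓ 2390:Tue✓ 2391:Wed 2392:Fri 2393:Sat 2394:Sun✓ 2395:Mon✓ 2396:Wed 2397:Thu 2398:Fri 2399:Sat
Years with five Tuesdays: 2355, 2356, 2360, 2361, 2362, 2366, 2367, 2372, 2373, 2377, 2378, 2379, 2383, 2384, 2388, 2389, 2390, 2394, 2395 → 19.

19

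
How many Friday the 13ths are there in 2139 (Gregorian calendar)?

Check the 13th of each month of 2139: Jan 13: Tue, Feb 13: Fri, Mar 13: Fri, Apr 13: Mon, May 13: Wed, Jun 13: Sat, Jul 13: Mon, Aug 13: Thu, Sep 13: Sun, Oct 13: Tue, Nov 13: Fri, Dec 13: Sun.
Friday occurs in February, March, November — 3 months.

3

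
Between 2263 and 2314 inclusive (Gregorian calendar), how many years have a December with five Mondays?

21

December has 31 days; it has five Mondays when Monday falls among the first (month-length − 28) days — i.e. when December 1 is one of Monday/Sunday/Saturday.
December 1 by year: 2263:Tue 2264:Thu 2265:Fri 2266:Sat✓ 2267:Sun✓ 2268:Tue 2269:Wed 2270:Thu 2271:Fri 2272:Sun✓ 2273:Mon✓ 2274:Tue 2275:Wed 2276:Fri 2277:Sat✓ …(22 more)… 2300:Sat✓ 2301:Sun✓ 2302:Mon✓ 2303:Tue 2304:Thu 2305:Fri 2306:Sat✓ 2307:Sun✓ 2308:Tue 2309:Wed 2310:Thu 2311:Fri 2312:Sun✓ 2313:Mon✓ 2314:Tue
Years with five Mondays: 2266, 2267, 2272, 2273, 2277, 2278, 2279, 2283, 2284, 2288, 2289, 2290, 2294, 2295, 2300, 2301, 2302, 2306, 2307, 2312, 2313 → 21.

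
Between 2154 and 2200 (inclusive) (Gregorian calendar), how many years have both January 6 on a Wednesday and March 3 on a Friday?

0

Check each year's weekday for January 6 and March 3:
  2154: Sun/Sun  2155: Mon/Mon  2156: Tue/Wed  2157: Thu/Thu  2158: Fri/Fri  2159: Sat/Sat  2160: Sun/Mon  2161: Tue/Tue  2162: Wed/Wed  2163: Thu/Thu  2164: Fri/Sat  2165: Sun/Sun  2166: Mon/Mon  2167: Tue/Tue  …(19 more)…  2187: Sat/Sat  2188: Sun/Mon  2189: Tue/Tue  2190: Wed/Wed  2191: Thu/Thu  2192: Fri/Sat  2193: Sun/Sun  2194: Mon/Mon  2195: Tue/Tue  2196: Wed/Thu  2197: Fri/Fri  2198: Sat/Sat  2199: Sun/Sun  2200: Mon/Mon
Both conditions hold in: no year — 0.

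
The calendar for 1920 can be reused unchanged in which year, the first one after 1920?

1948

Two years share a calendar iff Jan 1 falls on the same weekday and both are leap or both are common. 1920: Jan 1 is Thursday, leap year.
1921: Jan 1 Saturday, common
1922: Jan 1 Sunday, common
1923: Jan 1 Monday, common
1924: Jan 1 Tuesday, leap
1925: Jan 1 Thursday, common
1926: Jan 1 Friday, common
1927: Jan 1 Saturday, common
1928: Jan 1 Sunday, leap
1929: Jan 1 Tuesday, common
1930: Jan 1 Wednesday, common
1931: Jan 1 Thursday, common
1932: Jan 1 Friday, leap
1933: Jan 1 Sunday, common
1934: Jan 1 Monday, common
1935: Jan 1 Tuesday, common
1936: Jan 1 Wednesday, leap
1937: Jan 1 Friday, common
1938: Jan 1 Saturday, common
1939: Jan 1 Sunday, common
1940: Jan 1 Monday, leap
1941: Jan 1 Wednesday, common
1942: Jan 1 Thursday, common
1943: Jan 1 Friday, common
1944: Jan 1 Saturday, leap
1945: Jan 1 Monday, common
1946: Jan 1 Tuesday, common
1947: Jan 1 Wednesday, common
1948: Jan 1 Thursday, leap
1948 matches on both conditions.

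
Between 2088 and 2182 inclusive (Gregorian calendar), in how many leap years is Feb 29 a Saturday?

Leap years in 2088–2182: 23 of them.
Feb 29 weekday advances by 5 (mod 7) from one leap year to the next four years later (or differs when a century non-leap intervenes).
Leap-day weekdays: 2088:Sun 2092:Fri 2096:Wed 2104:Fri 2108:Wed 2112:Mon 2116:Sat✓ 2120:Thu 2124:Tue 2128:Sun 2132:Fri 2136:Wed 2140:Mon 2144:Sat✓ 2148:Thu 2152:Tue 2156:Sun 2160:Fri 2164:Wed 2168:Mon 2172:Sat✓ 2176:Thu 2180:Tue
Saturday: 2116, 2144, 2172 → 3.

3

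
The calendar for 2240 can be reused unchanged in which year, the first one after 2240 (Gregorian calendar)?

2268

Two years share a calendar iff Jan 1 falls on the same weekday and both are leap or both are common. 2240: Jan 1 is Wednesday, leap year.
2241: Jan 1 Friday, common
2242: Jan 1 Saturday, common
2243: Jan 1 Sunday, common
2244: Jan 1 Monday, leap
2245: Jan 1 Wednesday, common
2246: Jan 1 Thursday, common
2247: Jan 1 Friday, common
2248: Jan 1 Saturday, leap
2249: Jan 1 Monday, common
2250: Jan 1 Tuesday, common
2251: Jan 1 Wednesday, common
2252: Jan 1 Thursday, leap
2253: Jan 1 Saturday, common
2254: Jan 1 Sunday, common
2255: Jan 1 Monday, common
2256: Jan 1 Tuesday, leap
2257: Jan 1 Thursday, common
2258: Jan 1 Friday, common
2259: Jan 1 Saturday, common
2260: Jan 1 Sunday, leap
2261: Jan 1 Tuesday, common
2262: Jan 1 Wednesday, common
2263: Jan 1 Thursday, common
2264: Jan 1 Friday, leap
2265: Jan 1 Sunday, common
2266: Jan 1 Monday, common
2267: Jan 1 Tuesday, common
2268: Jan 1 Wednesday, leap
2268 matches on both conditions.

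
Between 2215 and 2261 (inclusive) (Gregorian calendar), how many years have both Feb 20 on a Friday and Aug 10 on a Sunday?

Check each year's weekday for Feb 20 and Aug 10:
  2215: Mon/Thu  2216: Tue/Sat  2217: Thu/Sun  2218: Fri/Mon  2219: Sat/Tue  2220: Sun/Thu  2221: Tue/Fri  2222: Wed/Sat  2223: Thu/Sun  2224: Fri/Tue  2225: Sun/Wed  2226: Mon/Thu  2227: Tue/Fri  2228: Wed/Sun  …(19 more)…  2248: Sun/Thu  2249: Tue/Fri  2250: Wed/Sat  2251: Thu/Sun  2252: Fri/Tue  2253: Sun/Wed  2254: Mon/Thu  2255: Tue/Fri  2256: Wed/Sun  2257: Fri/Mon  2258: Sat/Tue  2259: Sun/Wed  2260: Mon/Fri  2261: Wed/Sat
Both conditions hold in: no year — 0.

0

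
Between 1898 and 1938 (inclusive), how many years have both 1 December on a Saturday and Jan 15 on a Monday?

5

Check each year's weekday for 1 December and Jan 15:
  1898: Thu/Sat  1899: Fri/Sun  1900: Sat/Mon ✓  1901: Sun/Tue  1902: Mon/Wed  1903: Tue/Thu  1904: Thu/Fri  1905: Fri/Sun  1906: Sat/Mon ✓  1907: Sun/Tue  1908: Tue/Wed  1909: Wed/Fri  1910: Thu/Sat  1911: Fri/Sun  …(13 more)…  1925: Tue/Thu  1926: Wed/Fri  1927: Thu/Sat  1928: Sat/Sun  1929: Sun/Tue  1930: Mon/Wed  1931: Tue/Thu  1932: Thu/Fri  1933: Fri/Sun  1934: Sat/Mon ✓  1935: Sun/Tue  1936: Tue/Wed  1937: Wed/Fri  1938: Thu/Sat
Both conditions hold in: 1900, 1906, 1917, 1923, 1934 — 5.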